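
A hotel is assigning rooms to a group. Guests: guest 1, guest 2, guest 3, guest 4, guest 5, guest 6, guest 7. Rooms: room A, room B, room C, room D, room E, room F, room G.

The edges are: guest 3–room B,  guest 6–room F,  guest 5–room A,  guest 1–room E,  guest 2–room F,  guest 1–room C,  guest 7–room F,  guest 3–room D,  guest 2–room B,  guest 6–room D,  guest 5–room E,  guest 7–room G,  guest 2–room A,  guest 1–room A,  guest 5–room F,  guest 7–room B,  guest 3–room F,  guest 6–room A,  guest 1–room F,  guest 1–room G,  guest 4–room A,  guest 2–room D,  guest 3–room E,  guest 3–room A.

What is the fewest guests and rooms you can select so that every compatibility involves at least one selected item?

7

A maximum matching has 7 edges (e.g. guest 1–room C, guest 2–room B, guest 3–room D, guest 4–room A, guest 5–room E, guest 6–room F, guest 7–room G).
By König's theorem the minimum vertex cover has the same size. One such cover is {guest 1, guest 2, guest 3, guest 4, guest 5, guest 6, guest 7}.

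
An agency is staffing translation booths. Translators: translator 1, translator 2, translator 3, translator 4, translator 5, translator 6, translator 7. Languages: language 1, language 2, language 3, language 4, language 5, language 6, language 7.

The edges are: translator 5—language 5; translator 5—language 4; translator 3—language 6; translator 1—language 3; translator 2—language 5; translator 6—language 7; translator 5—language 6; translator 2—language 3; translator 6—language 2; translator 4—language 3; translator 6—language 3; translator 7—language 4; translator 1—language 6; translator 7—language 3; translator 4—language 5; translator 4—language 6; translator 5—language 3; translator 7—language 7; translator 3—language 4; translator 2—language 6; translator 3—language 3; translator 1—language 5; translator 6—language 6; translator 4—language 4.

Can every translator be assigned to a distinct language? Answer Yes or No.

No

The set {translator 1, translator 2, translator 3, translator 4, translator 5} has only 4 neighbours ({language 3, language 4, language 5, language 6}), so by Hall's theorem at most 6 of the 7 translators can be matched.
Hence no matching covers every translator.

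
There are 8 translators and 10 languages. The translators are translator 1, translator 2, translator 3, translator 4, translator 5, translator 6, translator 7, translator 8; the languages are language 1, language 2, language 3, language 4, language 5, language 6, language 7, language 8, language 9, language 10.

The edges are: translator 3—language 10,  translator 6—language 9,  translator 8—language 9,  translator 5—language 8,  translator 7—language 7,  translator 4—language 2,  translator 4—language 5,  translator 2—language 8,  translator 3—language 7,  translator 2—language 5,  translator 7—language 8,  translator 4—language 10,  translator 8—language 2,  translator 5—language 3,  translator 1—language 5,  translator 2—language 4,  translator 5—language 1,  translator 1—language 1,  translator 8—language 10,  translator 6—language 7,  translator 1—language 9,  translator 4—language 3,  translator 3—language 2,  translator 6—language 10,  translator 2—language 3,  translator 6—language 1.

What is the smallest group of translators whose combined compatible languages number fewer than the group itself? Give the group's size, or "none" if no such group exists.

A matching saturating every translator exists, for instance translator 1→language 5, translator 2→language 4, translator 3→language 7, translator 4→language 2, translator 5→language 1, translator 6→language 10, translator 7→language 8, translator 8→language 9.
By Hall's marriage theorem, this means |N(S)| ≥ |S| for every subset S, so no violating subset exists.

none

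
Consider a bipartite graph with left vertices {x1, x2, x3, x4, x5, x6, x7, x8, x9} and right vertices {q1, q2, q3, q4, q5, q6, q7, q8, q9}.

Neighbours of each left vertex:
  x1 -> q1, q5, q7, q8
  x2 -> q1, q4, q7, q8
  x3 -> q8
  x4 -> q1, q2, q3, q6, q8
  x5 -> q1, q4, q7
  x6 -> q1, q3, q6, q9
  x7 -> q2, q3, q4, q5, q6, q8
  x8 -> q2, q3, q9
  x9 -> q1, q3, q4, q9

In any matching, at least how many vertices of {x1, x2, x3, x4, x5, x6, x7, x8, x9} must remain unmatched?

0

One maximum matching: x1→q5, x2→q7, x3→q8, x4→q1, x5→q4, x6→q9, x7→q6, x8→q2, x9→q3.
This saturates every left vertex, so 9 is the maximum.
That matches 9 of the 9, leaving 0 unmatched; no matching can do better.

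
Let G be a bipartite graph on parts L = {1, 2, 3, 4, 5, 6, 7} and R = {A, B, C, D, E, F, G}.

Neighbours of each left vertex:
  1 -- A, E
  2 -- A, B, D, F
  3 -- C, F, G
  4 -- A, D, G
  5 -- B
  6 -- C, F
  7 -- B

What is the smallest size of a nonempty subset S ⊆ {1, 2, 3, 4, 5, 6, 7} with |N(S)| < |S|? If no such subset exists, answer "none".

Take S = {5, 7}. Its neighbourhood is {B}, so |N(S)| = 1 < |S| = 2.
No single vertex violates Hall's condition since each has at least one neighbour, so 2 is the minimum.

2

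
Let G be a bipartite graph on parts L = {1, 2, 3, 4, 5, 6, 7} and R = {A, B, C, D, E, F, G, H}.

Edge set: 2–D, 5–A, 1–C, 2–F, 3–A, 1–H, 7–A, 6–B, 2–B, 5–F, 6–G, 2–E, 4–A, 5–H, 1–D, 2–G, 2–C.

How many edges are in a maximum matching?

5

One maximum matching: 1-C, 2-G, 3-A, 5-F, 6-B.
The set {3, 4, 7} has only 1 neighbour ({A}), so by Hall's theorem at most 5 of the 7 left vertices can be matched.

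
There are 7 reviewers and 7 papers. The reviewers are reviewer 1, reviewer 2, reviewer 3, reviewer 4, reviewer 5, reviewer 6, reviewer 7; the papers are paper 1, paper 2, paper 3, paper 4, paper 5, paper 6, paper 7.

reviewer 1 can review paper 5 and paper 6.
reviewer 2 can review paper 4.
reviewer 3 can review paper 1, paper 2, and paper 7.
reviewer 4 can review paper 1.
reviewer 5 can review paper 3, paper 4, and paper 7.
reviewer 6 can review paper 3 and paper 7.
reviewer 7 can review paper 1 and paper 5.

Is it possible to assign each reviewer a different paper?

A valid assignment of size 7: reviewer 1-paper 6, reviewer 2-paper 4, reviewer 3-paper 2, reviewer 4-paper 1, reviewer 5-paper 3, reviewer 6-paper 7, reviewer 7-paper 5.
All 7 reviewers are covered.

Yes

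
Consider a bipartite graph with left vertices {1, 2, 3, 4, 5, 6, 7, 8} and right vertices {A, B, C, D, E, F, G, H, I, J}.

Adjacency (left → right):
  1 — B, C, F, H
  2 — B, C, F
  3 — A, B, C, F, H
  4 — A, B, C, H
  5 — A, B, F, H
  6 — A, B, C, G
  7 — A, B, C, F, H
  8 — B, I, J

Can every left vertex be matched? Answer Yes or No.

The set {1, 2, 3, 4, 5, 7} has only 5 neighbours ({A, B, C, F, H}), so by Hall's theorem at most 7 of the 8 left vertices can be matched.
Hence no matching covers every left vertex.

No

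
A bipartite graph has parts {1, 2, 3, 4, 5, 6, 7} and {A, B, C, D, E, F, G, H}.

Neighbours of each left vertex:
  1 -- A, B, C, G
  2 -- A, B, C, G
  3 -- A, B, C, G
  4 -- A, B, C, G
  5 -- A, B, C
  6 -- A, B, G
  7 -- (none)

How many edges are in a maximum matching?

4

One maximum matching: 1–A, 2–G, 3–C, 4–B.
The set {1, 2, 3, 4, 5, 6, 7} has only 4 neighbours ({A, B, C, G}), so by Hall's theorem at most 4 of the 7 left vertices can be matched.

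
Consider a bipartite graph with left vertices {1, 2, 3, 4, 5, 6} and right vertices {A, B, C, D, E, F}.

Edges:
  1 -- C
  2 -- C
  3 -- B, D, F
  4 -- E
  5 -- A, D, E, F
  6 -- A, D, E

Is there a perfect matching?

No

The set {1, 2} has only 1 neighbour ({C}), so by Hall's theorem at most 5 of the 6 left vertices can be matched.
Hence no matching covers every left vertex.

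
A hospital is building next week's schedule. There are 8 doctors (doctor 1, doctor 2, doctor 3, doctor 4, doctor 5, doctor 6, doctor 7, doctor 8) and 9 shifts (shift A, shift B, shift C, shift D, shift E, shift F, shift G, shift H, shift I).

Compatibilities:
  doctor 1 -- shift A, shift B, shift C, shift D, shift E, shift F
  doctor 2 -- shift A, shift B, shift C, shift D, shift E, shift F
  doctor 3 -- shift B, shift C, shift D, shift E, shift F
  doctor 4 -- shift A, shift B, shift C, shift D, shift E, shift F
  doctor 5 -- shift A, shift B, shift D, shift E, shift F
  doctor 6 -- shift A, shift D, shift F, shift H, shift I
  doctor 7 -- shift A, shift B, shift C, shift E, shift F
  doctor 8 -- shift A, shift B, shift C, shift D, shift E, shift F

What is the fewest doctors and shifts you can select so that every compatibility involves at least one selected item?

7

A maximum matching has 7 edges (e.g. doctor 1–shift B, doctor 2–shift E, doctor 3–shift C, doctor 4–shift D, doctor 5–shift F, doctor 6–shift I, doctor 7–shift A).
By König's theorem the minimum vertex cover has the same size. One such cover is {doctor 6, shift A, shift B, shift C, shift D, shift E, shift F}.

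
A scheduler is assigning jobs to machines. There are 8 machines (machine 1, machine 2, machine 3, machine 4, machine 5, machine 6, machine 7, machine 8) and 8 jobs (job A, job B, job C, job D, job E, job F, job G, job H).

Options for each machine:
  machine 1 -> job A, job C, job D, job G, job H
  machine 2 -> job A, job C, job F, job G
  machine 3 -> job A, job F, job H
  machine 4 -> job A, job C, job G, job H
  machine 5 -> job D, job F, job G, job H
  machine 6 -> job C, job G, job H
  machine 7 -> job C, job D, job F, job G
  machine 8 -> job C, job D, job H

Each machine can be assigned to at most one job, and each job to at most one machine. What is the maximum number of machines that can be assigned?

6

One maximum matching: machine 1–job D, machine 2–job C, machine 3–job A, machine 4–job H, machine 5–job F, machine 6–job G.
The set {machine 1, machine 2, machine 3, machine 4, machine 5, machine 6, machine 7, machine 8} has only 6 neighbours ({job A, job C, job D, job F, job G, job H}), so by Hall's theorem at most 6 of the 8 machines can be matched.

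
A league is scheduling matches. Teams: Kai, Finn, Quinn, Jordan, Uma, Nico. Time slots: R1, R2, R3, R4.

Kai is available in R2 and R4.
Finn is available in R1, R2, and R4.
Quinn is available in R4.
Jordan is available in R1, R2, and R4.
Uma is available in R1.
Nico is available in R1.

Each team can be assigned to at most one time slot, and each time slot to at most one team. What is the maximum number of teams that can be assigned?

3

A valid assignment of size 3: Kai-R2, Finn-R1, Quinn-R4.
The set {Kai, Finn, Quinn, Jordan, Uma, Nico} has only 3 neighbours ({R1, R2, R4}), so by Hall's theorem at most 3 of the 6 teams can be matched.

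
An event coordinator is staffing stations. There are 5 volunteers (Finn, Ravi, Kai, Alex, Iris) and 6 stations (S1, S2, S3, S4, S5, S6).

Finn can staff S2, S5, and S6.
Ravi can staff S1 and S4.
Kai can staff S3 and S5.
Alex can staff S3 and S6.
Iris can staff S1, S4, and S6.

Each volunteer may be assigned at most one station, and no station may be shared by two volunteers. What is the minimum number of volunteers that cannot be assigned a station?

One maximum matching: Finn→S2, Ravi→S1, Kai→S3, Alex→S6, Iris→S4.
This saturates every volunteer, so 5 is the maximum.
That matches 5 of the 5, leaving 0 unmatched; no matching can do better.

0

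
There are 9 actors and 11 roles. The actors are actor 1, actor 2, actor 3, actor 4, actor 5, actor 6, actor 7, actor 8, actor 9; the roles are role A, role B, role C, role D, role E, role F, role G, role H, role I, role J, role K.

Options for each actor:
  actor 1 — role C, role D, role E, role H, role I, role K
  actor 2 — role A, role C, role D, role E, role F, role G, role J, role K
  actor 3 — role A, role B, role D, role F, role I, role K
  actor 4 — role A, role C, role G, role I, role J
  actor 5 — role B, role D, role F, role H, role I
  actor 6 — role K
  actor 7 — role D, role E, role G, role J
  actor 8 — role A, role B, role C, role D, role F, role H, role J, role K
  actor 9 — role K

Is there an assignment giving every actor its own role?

No

The set {actor 6, actor 9} has only 1 neighbour ({role K}), so by Hall's theorem at most 8 of the 9 actors can be matched.
Hence no matching covers every actor.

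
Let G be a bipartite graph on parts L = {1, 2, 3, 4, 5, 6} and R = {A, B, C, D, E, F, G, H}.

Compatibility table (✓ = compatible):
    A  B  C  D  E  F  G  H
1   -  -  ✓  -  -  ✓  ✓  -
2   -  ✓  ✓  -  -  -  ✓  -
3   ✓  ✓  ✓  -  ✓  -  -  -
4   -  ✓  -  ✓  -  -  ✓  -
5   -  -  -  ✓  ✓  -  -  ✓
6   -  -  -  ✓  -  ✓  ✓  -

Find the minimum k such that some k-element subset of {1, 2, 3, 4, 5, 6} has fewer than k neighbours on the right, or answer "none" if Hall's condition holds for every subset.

none

A matching saturating every left vertex exists, for instance 1→C, 2→B, 3→E, 4→G, 5→D, 6→F.
By Hall's marriage theorem, this means |N(S)| ≥ |S| for every subset S, so no violating subset exists.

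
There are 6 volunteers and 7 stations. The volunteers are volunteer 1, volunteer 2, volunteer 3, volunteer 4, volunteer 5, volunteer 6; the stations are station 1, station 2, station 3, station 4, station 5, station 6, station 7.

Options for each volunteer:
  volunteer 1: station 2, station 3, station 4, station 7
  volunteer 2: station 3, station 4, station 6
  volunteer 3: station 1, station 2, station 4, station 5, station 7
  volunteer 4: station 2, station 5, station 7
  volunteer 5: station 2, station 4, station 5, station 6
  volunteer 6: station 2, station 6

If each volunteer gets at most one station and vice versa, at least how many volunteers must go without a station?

0

For example, pair volunteer 1–station 3, volunteer 2–station 4, volunteer 3–station 1, volunteer 4–station 7, volunteer 5–station 5, volunteer 6–station 2.
This saturates every volunteer, so 6 is the maximum.
That matches 6 of the 6, leaving 0 unmatched; no matching can do better.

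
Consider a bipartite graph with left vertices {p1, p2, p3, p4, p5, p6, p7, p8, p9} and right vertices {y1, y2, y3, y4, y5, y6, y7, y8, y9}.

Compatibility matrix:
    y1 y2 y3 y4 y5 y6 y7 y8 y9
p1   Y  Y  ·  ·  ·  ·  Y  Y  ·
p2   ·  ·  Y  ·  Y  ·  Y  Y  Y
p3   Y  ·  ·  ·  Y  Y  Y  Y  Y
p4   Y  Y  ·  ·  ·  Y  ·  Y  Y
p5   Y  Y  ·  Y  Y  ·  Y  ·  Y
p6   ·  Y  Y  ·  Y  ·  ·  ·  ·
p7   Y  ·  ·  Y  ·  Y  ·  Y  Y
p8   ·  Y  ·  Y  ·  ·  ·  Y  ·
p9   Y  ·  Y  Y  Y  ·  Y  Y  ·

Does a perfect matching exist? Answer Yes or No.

One maximum matching: p1–y2, p2–y8, p3–y6, p4–y1, p5–y5, p6–y3, p7–y9, p8–y4, p9–y7.
All 9 left vertices are covered.

Yes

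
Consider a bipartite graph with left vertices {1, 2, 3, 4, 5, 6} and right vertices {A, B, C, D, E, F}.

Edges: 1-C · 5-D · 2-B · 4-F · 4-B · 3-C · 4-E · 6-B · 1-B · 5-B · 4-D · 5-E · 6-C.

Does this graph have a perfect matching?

The set {1, 2, 3, 6} has only 2 neighbours ({B, C}), so by Hall's theorem at most 4 of the 6 left vertices can be matched.
Hence no matching covers every left vertex.

No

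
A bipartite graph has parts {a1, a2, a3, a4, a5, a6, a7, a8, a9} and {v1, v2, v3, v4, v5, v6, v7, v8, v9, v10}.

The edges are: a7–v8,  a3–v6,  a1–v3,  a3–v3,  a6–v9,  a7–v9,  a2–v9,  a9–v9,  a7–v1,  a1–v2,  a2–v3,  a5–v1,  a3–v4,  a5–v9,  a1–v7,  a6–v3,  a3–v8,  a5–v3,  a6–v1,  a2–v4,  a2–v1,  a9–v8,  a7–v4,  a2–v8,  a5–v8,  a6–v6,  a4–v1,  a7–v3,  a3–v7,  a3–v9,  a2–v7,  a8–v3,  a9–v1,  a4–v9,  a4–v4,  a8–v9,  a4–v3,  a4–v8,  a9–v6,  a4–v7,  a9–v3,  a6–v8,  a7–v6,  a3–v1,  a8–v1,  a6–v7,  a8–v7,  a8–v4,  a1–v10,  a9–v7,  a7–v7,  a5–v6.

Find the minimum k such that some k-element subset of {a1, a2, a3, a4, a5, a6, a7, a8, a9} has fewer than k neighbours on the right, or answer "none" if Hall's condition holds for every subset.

Take S = {a2, a3, a4, a5, a6, a7, a8, a9}. Its neighbourhood is {v1, v3, v4, v6, v7, v8, v9}, so |N(S)| = 7 < |S| = 8.
Every subset of size less than 8 has at least as many neighbours as members, so 8 is the minimum.

8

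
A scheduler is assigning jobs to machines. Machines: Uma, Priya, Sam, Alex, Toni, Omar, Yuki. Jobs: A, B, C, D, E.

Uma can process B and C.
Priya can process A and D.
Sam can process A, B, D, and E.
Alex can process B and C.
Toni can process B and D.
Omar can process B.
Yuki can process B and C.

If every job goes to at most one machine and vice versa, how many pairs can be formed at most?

5

A valid assignment of size 5: Uma→C, Priya→A, Sam→E, Alex→B, Toni→D.
The set {Uma, Alex, Omar, Yuki} has only 2 neighbours ({B, C}), so by Hall's theorem at most 5 of the 7 machines can be matched.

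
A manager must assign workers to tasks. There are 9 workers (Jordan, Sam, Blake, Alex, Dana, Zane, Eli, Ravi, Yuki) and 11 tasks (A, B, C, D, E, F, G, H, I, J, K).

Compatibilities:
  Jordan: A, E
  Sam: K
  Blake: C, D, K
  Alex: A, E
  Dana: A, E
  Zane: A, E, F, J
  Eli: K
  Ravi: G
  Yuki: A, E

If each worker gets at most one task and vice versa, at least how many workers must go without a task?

3

For example, pair Jordan–A, Sam–K, Blake–C, Alex–E, Zane–J, Ravi–G.
The set {Jordan, Sam, Alex, Dana, Eli, Yuki} has only 3 neighbours ({A, E, K}), so by Hall's theorem at most 6 of the 9 workers can be matched.
That matches 6 of the 9, leaving 3 unmatched; no matching can do better.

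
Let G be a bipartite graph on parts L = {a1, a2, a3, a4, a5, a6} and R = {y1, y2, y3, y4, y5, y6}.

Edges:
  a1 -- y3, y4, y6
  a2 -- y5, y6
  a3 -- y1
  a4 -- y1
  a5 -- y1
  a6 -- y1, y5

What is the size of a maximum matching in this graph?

A valid assignment of size 4: a1-y3, a2-y6, a3-y1, a6-y5.
The set {a3, a4, a5} has only 1 neighbour ({y1}), so by Hall's theorem at most 4 of the 6 left vertices can be matched.

4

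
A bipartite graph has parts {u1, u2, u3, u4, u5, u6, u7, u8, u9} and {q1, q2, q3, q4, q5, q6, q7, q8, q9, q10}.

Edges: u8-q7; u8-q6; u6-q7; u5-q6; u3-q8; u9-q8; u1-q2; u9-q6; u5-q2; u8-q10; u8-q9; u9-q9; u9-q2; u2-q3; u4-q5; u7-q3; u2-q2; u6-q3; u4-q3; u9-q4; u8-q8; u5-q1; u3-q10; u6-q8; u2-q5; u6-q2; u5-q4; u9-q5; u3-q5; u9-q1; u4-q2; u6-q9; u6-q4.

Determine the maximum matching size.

A valid assignment of size 8: u1–q2, u2–q3, u3–q8, u4–q5, u5–q4, u6–q7, u8–q6, u9–q9.
The set {u1, u2, u4, u7} has only 3 neighbours ({q2, q3, q5}), so by Hall's theorem at most 8 of the 9 left vertices can be matched.

8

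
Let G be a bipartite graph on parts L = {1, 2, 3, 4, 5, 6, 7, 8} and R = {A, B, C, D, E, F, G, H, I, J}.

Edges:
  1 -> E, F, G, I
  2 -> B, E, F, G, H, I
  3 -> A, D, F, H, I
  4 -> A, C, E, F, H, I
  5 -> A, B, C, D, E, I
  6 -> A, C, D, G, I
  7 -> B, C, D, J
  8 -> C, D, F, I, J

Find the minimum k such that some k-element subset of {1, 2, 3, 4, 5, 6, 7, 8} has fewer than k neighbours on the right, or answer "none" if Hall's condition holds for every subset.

A matching saturating every left vertex exists, for instance 1→G, 2→H, 3→F, 4→E, 5→A, 6→D, 7→B, 8→J.
By Hall's marriage theorem, this means |N(S)| ≥ |S| for every subset S, so no violating subset exists.

none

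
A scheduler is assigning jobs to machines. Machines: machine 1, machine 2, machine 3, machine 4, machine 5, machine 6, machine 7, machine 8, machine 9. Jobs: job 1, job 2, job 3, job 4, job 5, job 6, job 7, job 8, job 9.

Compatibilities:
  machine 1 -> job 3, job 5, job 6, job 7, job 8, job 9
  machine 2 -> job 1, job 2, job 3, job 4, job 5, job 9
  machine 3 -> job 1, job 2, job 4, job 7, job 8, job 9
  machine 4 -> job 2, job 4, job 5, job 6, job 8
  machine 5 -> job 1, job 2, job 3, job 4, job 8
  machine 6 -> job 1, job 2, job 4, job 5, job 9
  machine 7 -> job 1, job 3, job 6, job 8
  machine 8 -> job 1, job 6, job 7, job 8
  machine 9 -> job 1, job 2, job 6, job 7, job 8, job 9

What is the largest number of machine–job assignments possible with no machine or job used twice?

One maximum matching: machine 1–job 7, machine 2–job 1, machine 3–job 2, machine 4–job 8, machine 5–job 4, machine 6–job 5, machine 7–job 3, machine 8–job 6, machine 9–job 9.
This saturates every machine, so 9 is the maximum.

9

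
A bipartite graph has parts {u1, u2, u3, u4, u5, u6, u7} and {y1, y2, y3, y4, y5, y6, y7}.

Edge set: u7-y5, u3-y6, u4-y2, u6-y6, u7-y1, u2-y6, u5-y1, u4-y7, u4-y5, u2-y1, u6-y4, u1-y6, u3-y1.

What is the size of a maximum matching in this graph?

A valid assignment of size 5: u1→y6, u2→y1, u4→y7, u6→y4, u7→y5.
The set {u1, u2, u3, u5} has only 2 neighbours ({y1, y6}), so by Hall's theorem at most 5 of the 7 left vertices can be matched.

5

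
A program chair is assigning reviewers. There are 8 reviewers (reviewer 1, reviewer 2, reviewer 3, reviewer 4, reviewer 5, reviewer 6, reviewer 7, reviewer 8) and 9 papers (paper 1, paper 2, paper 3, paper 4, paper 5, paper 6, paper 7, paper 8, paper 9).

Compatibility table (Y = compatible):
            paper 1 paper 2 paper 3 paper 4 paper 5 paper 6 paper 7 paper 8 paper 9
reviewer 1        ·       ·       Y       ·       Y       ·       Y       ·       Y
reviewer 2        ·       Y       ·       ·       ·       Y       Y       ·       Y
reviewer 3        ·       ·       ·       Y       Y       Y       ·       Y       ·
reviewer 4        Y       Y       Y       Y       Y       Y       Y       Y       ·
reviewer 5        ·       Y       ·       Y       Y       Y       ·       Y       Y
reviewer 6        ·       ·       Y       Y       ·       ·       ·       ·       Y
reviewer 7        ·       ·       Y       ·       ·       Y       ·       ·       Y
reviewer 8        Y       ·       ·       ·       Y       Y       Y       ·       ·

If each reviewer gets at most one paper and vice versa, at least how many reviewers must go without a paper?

For example, pair reviewer 1→paper 5, reviewer 2→paper 6, reviewer 3→paper 8, reviewer 4→paper 2, reviewer 5→paper 9, reviewer 6→paper 4, reviewer 7→paper 3, reviewer 8→paper 7.
All 8 reviewers are matched, so no larger matching exists.
That matches 8 of the 8, leaving 0 unmatched; no matching can do better.

0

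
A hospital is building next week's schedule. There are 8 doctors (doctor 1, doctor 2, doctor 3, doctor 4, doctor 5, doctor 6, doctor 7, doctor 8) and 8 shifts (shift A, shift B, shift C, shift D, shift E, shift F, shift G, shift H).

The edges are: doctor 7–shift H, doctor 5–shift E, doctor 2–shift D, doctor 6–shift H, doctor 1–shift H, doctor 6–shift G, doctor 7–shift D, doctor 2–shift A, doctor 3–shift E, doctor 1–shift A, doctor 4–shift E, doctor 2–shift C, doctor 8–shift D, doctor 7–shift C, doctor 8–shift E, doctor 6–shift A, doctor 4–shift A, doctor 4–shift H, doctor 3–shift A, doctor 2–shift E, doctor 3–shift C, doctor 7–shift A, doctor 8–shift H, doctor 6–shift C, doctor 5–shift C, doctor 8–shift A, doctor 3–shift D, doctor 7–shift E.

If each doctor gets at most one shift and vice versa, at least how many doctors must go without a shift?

A valid assignment of size 6: doctor 1–shift H, doctor 2–shift C, doctor 3–shift D, doctor 4–shift A, doctor 5–shift E, doctor 6–shift G.
The set {doctor 1, doctor 2, doctor 3, doctor 4, doctor 5, doctor 7, doctor 8} has only 5 neighbours ({shift A, shift C, shift D, shift E, shift H}), so by Hall's theorem at most 6 of the 8 doctors can be matched.
That matches 6 of the 8, leaving 2 unmatched; no matching can do better.

2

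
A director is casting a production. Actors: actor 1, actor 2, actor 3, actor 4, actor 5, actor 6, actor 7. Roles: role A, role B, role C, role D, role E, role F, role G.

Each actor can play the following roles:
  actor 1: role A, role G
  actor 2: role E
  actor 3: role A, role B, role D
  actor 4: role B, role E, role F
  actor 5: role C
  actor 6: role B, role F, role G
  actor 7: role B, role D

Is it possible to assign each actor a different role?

For example, pair actor 1-role A, actor 2-role E, actor 3-role B, actor 4-role F, actor 5-role C, actor 6-role G, actor 7-role D.
Every actor is matched, so this is a perfect matching.

Yes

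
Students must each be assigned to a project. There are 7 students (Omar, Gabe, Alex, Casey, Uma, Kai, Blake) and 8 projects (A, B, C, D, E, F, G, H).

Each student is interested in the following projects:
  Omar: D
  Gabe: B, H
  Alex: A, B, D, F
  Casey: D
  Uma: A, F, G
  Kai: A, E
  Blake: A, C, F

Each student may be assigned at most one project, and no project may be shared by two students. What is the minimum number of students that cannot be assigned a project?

1

For example, pair Omar→D, Gabe→H, Alex→B, Uma→G, Kai→E, Blake→F.
The set {Omar, Casey} has only 1 neighbour ({D}), so by Hall's theorem at most 6 of the 7 students can be matched.
That matches 6 of the 7, leaving 1 unmatched; no matching can do better.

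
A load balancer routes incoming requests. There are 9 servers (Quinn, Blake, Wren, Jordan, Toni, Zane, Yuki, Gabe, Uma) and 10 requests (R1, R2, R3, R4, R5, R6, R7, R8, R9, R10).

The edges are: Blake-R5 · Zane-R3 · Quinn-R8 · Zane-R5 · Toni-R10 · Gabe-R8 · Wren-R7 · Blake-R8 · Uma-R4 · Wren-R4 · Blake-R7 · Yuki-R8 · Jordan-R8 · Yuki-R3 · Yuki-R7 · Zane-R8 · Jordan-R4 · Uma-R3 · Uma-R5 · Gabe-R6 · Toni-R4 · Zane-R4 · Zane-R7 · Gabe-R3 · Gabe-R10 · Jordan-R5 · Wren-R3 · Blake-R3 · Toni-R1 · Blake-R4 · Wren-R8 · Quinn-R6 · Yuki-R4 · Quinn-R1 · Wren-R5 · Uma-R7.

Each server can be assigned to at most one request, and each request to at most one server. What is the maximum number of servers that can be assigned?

8

A valid assignment of size 8: Quinn-R6, Blake-R4, Wren-R5, Jordan-R8, Toni-R1, Zane-R3, Yuki-R7, Gabe-R10.
The set {Blake, Wren, Jordan, Zane, Yuki, Uma} has only 5 neighbours ({R3, R4, R5, R7, R8}), so by Hall's theorem at most 8 of the 9 servers can be matched.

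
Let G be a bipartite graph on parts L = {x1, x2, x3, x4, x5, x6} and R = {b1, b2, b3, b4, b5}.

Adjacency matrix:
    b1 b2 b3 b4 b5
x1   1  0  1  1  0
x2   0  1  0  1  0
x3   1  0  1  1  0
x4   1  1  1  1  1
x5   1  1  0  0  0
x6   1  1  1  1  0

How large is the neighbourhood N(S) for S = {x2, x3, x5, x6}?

The union of neighbours of {x2, x3, x5, x6} is {b1, b2, b3, b4}, which has 4 elements.
Since |N(S)| = 4 ≥ |S| = 4, Hall's condition holds for this subset.

4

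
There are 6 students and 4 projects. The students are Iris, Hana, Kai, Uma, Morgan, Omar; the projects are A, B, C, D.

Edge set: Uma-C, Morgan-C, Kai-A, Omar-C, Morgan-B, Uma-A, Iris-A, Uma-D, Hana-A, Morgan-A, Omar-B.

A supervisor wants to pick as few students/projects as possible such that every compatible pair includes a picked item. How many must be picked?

A maximum matching has 4 edges (e.g. Iris–A, Uma–D, Morgan–C, Omar–B).
By König's theorem the minimum vertex cover has the same size. One such cover is {Uma, Morgan, Omar, A}.

4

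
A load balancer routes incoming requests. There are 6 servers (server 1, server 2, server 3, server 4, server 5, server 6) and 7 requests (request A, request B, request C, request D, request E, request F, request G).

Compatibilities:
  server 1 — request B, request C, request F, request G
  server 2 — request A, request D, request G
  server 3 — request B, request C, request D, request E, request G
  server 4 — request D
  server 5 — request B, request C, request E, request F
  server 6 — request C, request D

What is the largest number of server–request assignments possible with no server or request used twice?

A valid assignment of size 6: server 1→request F, server 2→request A, server 3→request G, server 4→request D, server 5→request E, server 6→request C.
All 6 servers are matched, so no larger matching exists.

6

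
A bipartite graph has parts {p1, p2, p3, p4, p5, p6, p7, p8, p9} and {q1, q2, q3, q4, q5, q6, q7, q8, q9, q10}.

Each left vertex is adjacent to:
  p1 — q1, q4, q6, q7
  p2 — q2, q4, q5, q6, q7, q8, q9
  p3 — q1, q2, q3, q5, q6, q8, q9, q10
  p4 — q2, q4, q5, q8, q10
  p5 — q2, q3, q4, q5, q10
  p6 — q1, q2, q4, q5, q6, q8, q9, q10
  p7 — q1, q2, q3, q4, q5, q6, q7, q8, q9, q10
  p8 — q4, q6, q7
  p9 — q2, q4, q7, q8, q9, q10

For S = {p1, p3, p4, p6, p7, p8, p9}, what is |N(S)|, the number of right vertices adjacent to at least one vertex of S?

10

The union of neighbours of {p1, p3, p4, p6, p7, p8, p9} is {q1, q2, q3, q4, q5, q6, q7, q8, q9, q10}, which has 10 elements.
Since |N(S)| = 10 ≥ |S| = 7, Hall's condition holds for this subset.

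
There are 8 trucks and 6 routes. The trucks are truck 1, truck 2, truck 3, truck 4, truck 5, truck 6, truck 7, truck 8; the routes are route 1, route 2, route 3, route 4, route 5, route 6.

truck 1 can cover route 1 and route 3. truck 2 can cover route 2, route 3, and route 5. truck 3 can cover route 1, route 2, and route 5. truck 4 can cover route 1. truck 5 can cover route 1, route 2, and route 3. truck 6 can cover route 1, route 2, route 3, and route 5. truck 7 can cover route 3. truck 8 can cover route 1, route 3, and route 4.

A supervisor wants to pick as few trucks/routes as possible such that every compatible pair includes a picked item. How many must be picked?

A maximum matching has 5 edges (e.g. truck 1–route 3, truck 2–route 2, truck 3–route 5, truck 4–route 1, truck 8–route 4).
By König's theorem the minimum vertex cover has the same size. One such cover is {truck 8, route 1, route 2, route 3, route 5}.

5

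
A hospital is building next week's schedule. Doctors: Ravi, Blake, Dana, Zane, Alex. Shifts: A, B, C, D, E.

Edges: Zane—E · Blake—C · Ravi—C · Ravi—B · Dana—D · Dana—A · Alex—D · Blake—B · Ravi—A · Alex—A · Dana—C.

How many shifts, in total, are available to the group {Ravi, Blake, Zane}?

4

The union of neighbours of {Ravi, Blake, Zane} is {A, B, C, E}, which has 4 elements.
Since |N(S)| = 4 ≥ |S| = 3, Hall's condition holds for this subset.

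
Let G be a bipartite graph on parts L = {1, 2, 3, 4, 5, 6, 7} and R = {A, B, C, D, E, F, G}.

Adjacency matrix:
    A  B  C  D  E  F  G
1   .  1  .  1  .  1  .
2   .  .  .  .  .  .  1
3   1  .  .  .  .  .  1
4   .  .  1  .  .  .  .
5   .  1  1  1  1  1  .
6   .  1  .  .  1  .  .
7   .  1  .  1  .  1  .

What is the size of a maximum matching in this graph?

A valid assignment of size 7: 1-D, 2-G, 3-A, 4-C, 5-F, 6-E, 7-B.
All 7 left vertices are matched, so no larger matching exists.

7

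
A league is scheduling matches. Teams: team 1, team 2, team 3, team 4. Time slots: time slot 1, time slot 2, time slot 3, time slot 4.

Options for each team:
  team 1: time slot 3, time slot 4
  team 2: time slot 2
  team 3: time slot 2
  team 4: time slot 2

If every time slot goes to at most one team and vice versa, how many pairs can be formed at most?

2

One maximum matching: team 1–time slot 4, team 2–time slot 2.
The set {team 2, team 3, team 4} has only 1 neighbour ({time slot 2}), so by Hall's theorem at most 2 of the 4 teams can be matched.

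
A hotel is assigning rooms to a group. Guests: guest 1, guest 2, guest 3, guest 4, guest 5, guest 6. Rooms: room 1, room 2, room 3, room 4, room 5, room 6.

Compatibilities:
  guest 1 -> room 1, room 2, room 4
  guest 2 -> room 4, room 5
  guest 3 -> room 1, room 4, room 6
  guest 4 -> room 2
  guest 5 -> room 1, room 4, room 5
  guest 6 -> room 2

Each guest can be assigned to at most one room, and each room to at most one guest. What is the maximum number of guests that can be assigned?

5

A valid assignment of size 5: guest 1→room 1, guest 2→room 5, guest 3→room 6, guest 4→room 2, guest 5→room 4.
The set {guest 4, guest 6} has only 1 neighbour ({room 2}), so by Hall's theorem at most 5 of the 6 guests can be matched.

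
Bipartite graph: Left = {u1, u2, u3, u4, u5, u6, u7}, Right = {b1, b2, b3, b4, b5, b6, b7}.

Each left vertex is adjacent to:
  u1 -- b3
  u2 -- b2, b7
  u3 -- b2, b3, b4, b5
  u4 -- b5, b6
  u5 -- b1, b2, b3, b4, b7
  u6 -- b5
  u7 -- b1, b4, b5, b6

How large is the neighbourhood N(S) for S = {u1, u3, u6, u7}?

6

The union of neighbours of {u1, u3, u6, u7} is {b1, b2, b3, b4, b5, b6}, which has 6 elements.
Since |N(S)| = 6 ≥ |S| = 4, Hall's condition holds for this subset.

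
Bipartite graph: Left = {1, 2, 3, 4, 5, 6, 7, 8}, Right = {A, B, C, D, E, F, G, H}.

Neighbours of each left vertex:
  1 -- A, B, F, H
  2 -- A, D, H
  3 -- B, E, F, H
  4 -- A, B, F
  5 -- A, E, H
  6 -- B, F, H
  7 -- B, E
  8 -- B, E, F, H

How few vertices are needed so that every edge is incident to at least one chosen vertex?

The 6 edges 1–H, 2–D, 3–E, 4–F, 5–A, 6–B form a matching, so any vertex cover needs at least 6 vertices (one per matched edge).
Conversely {2, A, B, E, F, H} meets every edge and has exactly 6 vertices, so 6 is optimal.

6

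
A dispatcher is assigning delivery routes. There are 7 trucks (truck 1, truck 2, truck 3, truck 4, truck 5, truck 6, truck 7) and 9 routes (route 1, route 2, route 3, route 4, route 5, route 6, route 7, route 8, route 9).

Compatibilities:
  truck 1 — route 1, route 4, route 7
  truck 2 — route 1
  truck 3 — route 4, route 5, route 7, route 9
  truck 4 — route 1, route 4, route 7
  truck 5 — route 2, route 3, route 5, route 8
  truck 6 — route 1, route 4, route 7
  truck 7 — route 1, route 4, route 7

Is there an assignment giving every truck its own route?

The set {truck 1, truck 2, truck 4, truck 6, truck 7} has only 3 neighbours ({route 1, route 4, route 7}), so by Hall's theorem at most 5 of the 7 trucks can be matched.
Hence no matching covers every truck.

No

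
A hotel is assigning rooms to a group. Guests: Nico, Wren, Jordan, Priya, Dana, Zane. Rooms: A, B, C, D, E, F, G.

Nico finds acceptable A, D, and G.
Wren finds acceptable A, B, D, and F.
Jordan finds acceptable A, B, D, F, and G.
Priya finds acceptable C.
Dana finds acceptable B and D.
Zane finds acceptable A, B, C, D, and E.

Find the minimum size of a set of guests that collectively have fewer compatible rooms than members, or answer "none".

none

A matching saturating every guest exists, for instance Nico→D, Wren→F, Jordan→G, Priya→C, Dana→B, Zane→A.
By Hall's marriage theorem, this means |N(S)| ≥ |S| for every subset S, so no violating subset exists.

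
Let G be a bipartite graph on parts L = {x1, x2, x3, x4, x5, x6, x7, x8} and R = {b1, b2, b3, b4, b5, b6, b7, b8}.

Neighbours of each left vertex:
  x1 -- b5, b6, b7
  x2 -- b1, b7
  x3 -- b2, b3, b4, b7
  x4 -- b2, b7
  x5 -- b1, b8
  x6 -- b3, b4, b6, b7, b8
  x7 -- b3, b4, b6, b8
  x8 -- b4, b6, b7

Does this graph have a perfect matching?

For example, pair x1-b5, x2-b1, x3-b3, x4-b2, x5-b8, x6-b7, x7-b4, x8-b6.
Every left vertex is matched, so this is a perfect matching.

Yes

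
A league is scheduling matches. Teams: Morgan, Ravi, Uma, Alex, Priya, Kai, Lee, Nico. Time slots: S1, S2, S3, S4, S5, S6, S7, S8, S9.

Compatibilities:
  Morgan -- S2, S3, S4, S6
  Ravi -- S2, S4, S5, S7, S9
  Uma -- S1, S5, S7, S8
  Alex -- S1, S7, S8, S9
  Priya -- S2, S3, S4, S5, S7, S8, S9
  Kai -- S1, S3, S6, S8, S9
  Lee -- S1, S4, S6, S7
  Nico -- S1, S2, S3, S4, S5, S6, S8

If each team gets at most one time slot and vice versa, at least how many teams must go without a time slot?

0

For example, pair Morgan–S4, Ravi–S9, Uma–S1, Alex–S8, Priya–S3, Kai–S6, Lee–S7, Nico–S2.
All 8 teams are matched, so no larger matching exists.
That matches 8 of the 8, leaving 0 unmatched; no matching can do better.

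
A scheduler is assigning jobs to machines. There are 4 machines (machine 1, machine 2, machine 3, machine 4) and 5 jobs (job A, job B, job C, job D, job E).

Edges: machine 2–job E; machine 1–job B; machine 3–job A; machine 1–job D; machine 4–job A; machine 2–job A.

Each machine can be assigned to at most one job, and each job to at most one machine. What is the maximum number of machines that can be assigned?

3

One maximum matching: machine 1→job D, machine 2→job E, machine 3→job A.
The set {machine 3, machine 4} has only 1 neighbour ({job A}), so by Hall's theorem at most 3 of the 4 machines can be matched.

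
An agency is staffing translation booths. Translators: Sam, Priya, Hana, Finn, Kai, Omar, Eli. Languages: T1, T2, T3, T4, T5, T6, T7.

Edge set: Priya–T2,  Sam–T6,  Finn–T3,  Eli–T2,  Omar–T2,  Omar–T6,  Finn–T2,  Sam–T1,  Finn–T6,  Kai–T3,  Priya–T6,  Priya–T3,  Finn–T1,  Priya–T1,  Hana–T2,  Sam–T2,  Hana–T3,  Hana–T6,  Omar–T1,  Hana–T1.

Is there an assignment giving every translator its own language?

No

The set {Sam, Priya, Hana, Finn, Kai, Omar, Eli} has only 4 neighbours ({T1, T2, T3, T6}), so by Hall's theorem at most 4 of the 7 translators can be matched.
Hence no matching covers every translator.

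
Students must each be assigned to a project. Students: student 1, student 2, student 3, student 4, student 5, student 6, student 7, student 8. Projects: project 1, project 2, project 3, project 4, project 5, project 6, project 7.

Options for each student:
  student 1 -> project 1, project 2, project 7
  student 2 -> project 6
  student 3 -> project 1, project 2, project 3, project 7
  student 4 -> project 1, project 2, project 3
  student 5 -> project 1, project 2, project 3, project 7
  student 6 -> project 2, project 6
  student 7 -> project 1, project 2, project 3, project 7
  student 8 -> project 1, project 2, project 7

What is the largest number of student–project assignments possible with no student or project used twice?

5

One maximum matching: student 1→project 1, student 2→project 6, student 3→project 2, student 4→project 3, student 5→project 7.
The set {student 1, student 2, student 3, student 4, student 5, student 6, student 7, student 8} has only 5 neighbours ({project 1, project 2, project 3, project 6, project 7}), so by Hall's theorem at most 5 of the 8 students can be matched.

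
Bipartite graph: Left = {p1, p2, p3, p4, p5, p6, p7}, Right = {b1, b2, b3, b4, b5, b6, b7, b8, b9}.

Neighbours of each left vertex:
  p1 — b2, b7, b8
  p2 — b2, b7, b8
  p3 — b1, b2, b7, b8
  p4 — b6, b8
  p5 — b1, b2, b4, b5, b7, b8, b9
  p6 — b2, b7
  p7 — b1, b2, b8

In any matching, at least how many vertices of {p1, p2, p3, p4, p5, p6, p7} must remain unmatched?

1

One maximum matching: p1-b2, p2-b8, p3-b1, p4-b6, p5-b5, p6-b7.
The set {p1, p2, p3, p6, p7} has only 4 neighbours ({b1, b2, b7, b8}), so by Hall's theorem at most 6 of the 7 left vertices can be matched.
That matches 6 of the 7, leaving 1 unmatched; no matching can do better.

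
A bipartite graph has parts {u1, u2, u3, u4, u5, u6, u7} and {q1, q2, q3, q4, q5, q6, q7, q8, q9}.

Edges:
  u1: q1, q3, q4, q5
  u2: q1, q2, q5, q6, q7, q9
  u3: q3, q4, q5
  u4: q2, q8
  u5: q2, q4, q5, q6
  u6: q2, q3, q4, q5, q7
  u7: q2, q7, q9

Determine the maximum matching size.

For example, pair u1→q3, u2→q9, u3→q5, u4→q8, u5→q6, u6→q4, u7→q2.
All 7 left vertices are matched, so no larger matching exists.

7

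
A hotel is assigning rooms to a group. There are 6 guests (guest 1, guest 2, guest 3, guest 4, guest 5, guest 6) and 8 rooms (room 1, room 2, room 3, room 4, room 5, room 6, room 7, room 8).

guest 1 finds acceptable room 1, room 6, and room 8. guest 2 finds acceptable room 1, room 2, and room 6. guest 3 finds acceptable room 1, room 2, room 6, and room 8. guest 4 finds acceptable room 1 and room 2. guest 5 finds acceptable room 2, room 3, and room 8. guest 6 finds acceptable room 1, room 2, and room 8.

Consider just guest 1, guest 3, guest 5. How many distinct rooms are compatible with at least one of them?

5

The union of neighbours of {guest 1, guest 3, guest 5} is {room 1, room 2, room 3, room 6, room 8}, which has 5 elements.
Since |N(S)| = 5 ≥ |S| = 3, Hall's condition holds for this subset.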